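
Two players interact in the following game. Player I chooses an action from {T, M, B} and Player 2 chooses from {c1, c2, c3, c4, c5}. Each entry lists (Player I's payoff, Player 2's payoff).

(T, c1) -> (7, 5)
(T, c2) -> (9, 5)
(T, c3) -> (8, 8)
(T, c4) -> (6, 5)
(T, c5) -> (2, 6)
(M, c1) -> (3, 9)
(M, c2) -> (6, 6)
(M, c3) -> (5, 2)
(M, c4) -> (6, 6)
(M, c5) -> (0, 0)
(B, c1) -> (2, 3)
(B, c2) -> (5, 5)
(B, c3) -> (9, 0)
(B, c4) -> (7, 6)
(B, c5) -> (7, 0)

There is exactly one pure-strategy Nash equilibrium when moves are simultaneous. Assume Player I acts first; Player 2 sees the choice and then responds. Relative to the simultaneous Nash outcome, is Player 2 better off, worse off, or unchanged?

better off

Work backward from Player 2's decision.
- T: Player 2 compares 5, 5, 8, 5, 6 and picks c3; Player I would get 8.
- M: Player 2 compares 9, 6, 2, 6, 0 and picks c1; Player I would get 3.
- B: Player 2 compares 3, 5, 0, 6, 0 and picks c4; Player I would get 7.
Maximizing over 8, 3, 7, Player I chooses T. Subgame-perfect outcome: (T, c3) with payoffs (8, 8).
Under simultaneous play:
Player I's best replies: c1→T; c2→T; c3→B; c4→B; c5→B.
Player 2's best replies: T→c3; M→c1; B→c4.
Only (B, c4) has each player best-responding; Nash payoffs (7, 6).
Player 2 earns 8 sequentially versus 6 at the Nash outcome: better off.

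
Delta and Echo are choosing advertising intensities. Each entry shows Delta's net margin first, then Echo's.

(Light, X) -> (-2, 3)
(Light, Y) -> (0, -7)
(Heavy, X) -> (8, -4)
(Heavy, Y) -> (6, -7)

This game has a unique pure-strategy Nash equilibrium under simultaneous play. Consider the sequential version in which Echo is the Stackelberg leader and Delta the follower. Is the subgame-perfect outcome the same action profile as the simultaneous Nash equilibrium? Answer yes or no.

yes

Backward induction with Echo moving first.
- X: BR = Heavy, leader payoff -4.
- Y: BR = Heavy, leader payoff -7.
Among -4, -7, the best is -4 at X. Subgame-perfect outcome: (Heavy, X) with payoffs (8, -4).
Under simultaneous play:
Delta's best replies: X→Heavy; Y→Heavy.
Echo's best replies: Light→X; Heavy→X.
The unique mutual best reply is (Heavy, X), giving (8, -4).
Sequential outcome (Heavy, X) coincides with the Nash profile (Heavy, X).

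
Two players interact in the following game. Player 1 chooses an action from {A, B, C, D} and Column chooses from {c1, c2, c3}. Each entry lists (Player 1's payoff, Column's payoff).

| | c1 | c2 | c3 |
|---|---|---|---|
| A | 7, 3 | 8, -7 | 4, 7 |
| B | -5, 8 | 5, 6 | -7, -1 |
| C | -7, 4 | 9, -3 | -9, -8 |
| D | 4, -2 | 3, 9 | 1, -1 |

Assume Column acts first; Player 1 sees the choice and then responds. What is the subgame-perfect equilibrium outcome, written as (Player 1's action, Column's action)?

(A, c3)

Work backward from Player 1's decision.
- c1: Player 1 compares 7, -5, -7, 4 and picks A; Column would get 3.
- c2: Player 1 compares 8, 5, 9, 3 and picks C; Column would get -3.
- c3: Player 1 compares 4, -7, -9, 1 and picks A; Column would get 7.
Maximizing over 3, -3, 7, Column chooses c3. Subgame-perfect outcome: (A, c3) with payoffs (4, 7).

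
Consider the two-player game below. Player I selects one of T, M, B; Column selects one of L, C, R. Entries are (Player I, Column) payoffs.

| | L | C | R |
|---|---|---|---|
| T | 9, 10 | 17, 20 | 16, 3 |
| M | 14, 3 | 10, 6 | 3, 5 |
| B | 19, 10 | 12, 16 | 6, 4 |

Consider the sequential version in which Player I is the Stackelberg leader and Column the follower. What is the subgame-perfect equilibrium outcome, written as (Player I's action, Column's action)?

Backward induction with Player I moving first.
- T → Column plays C (best of 10, 20, 3); Player I gets 17.
- M → Column plays C (best of 3, 6, 5); Player I gets 10.
- B → Column plays C (best of 10, 16, 4); Player I gets 12.
Maximizing over 17, 10, 12, Player I chooses T. Subgame-perfect outcome: (T, C) with payoffs (17, 20).

(T, C)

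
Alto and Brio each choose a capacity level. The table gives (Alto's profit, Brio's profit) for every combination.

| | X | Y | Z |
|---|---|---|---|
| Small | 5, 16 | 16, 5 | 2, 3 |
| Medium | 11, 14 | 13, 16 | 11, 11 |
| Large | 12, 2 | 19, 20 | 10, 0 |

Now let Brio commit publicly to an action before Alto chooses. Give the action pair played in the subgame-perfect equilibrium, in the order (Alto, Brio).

(Large, Y)

Work backward from Alto's decision.
- X: BR = Large, leader payoff 2.
- Y: BR = Large, leader payoff 20.
- Z: BR = Medium, leader payoff 11.
Among 2, 20, 11, the best is 20 at Y. Subgame-perfect outcome: (Large, Y) with payoffs (19, 20).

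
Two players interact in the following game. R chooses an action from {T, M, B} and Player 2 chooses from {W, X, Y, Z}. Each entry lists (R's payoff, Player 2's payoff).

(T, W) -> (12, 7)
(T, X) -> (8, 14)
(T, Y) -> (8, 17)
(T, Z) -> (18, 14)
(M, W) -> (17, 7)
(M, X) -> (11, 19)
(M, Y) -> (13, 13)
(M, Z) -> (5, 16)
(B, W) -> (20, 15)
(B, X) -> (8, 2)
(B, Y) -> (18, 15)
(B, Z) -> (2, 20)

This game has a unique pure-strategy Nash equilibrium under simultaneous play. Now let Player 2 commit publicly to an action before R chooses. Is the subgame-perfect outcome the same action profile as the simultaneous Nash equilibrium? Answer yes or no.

Backward induction with Player 2 moving first.
- W → R plays B (best of 12, 17, 20); Player 2 gets 15.
- X → R plays M (best of 8, 11, 8); Player 2 gets 19.
- Y → R plays B (best of 8, 13, 18); Player 2 gets 15.
- Z → R plays T (best of 18, 5, 2); Player 2 gets 14.
Among 15, 19, 15, 14, the best is 19 at X. Subgame-perfect outcome: (M, X) with payoffs (11, 19).
Under simultaneous play:
R's best replies: W→B; X→M; Y→B; Z→T.
Player 2's best replies: T→Y; M→X; B→Z.
The unique mutual best reply is (M, X), giving (11, 19).
Sequential outcome (M, X) coincides with the Nash profile (M, X).

yes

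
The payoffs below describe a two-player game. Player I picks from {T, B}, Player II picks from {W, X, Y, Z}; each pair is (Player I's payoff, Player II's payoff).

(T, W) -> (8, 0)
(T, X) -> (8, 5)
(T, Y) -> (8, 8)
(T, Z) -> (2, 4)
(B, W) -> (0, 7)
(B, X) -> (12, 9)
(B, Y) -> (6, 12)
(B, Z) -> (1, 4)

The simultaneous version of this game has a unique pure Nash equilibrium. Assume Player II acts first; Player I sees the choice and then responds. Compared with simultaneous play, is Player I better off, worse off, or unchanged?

better off

Backward induction with Player II moving first.
- W → Player I plays T (best of 8, 0); Player II gets 0.
- X → Player I plays B (best of 8, 12); Player II gets 9.
- Y → Player I plays T (best of 8, 6); Player II gets 8.
- Z → Player I plays T (best of 2, 1); Player II gets 4.
Maximizing over 0, 9, 8, 4, Player II chooses X. Subgame-perfect outcome: (B, X) with payoffs (12, 9).
For the simultaneous game, intersect best replies.
Player I's best replies: W→T; X→B; Y→T; Z→T.
Player II's best replies: T→Y; B→Y.
The unique mutual best reply is (T, Y), giving (8, 8).
Player I earns 12 sequentially versus 8 at the Nash outcome: better off.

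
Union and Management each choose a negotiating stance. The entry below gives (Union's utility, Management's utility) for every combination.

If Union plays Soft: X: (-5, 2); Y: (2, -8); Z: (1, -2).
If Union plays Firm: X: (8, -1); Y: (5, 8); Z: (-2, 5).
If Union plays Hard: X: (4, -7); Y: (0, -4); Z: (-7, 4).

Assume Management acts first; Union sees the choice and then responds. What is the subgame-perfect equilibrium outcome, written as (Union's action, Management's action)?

(Firm, Y)

Solve by backward induction (Management leads).
- X → Union plays Firm (best of -5, 8, 4); Management gets -1.
- Y → Union plays Firm (best of 2, 5, 0); Management gets 8.
- Z → Union plays Soft (best of 1, -2, -7); Management gets -2.
Maximizing over -1, 8, -2, Management chooses Y. Subgame-perfect outcome: (Firm, Y) with payoffs (5, 8).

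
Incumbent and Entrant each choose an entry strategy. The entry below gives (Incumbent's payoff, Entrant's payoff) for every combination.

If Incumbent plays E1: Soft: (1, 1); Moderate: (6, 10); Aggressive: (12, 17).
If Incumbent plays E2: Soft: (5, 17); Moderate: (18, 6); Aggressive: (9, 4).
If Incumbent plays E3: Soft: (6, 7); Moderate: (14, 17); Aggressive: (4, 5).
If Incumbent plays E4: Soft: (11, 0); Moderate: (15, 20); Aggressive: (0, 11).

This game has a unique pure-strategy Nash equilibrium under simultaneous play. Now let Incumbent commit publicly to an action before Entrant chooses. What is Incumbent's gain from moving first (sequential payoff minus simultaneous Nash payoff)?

3

Backward induction with Incumbent moving first.
- E1: BR = Aggressive, leader payoff 12.
- E2: BR = Soft, leader payoff 5.
- E3: BR = Moderate, leader payoff 14.
- E4: BR = Moderate, leader payoff 15.
Incumbent's induced payoffs are 12, 5, 14, 15, so Incumbent commits to E4. Subgame-perfect outcome: (E4, Moderate) with payoffs (15, 20).
Under simultaneous play:
Incumbent's best replies: Soft→E4; Moderate→E2; Aggressive→E1.
Entrant's best replies: E1→Aggressive; E2→Soft; E3→Moderate; E4→Moderate.
The unique mutual best reply is (E1, Aggressive), giving (12, 17).
Incumbent's commitment gain: 15 − 12 = 3.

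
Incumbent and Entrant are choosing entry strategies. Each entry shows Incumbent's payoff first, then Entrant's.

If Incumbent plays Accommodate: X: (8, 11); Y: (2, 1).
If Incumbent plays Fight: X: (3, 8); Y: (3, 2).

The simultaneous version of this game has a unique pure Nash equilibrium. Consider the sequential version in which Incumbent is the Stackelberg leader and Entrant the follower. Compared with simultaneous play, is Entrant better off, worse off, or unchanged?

Entrant best-responds to each possible Incumbent move:
- Accommodate: BR = X, leader payoff 8.
- Fight: BR = X, leader payoff 3.
Among 8, 3, the best is 8 at Accommodate. Subgame-perfect outcome: (Accommodate, X) with payoffs (8, 11).
Under simultaneous play:
Incumbent's best replies: X→Accommodate; Y→Fight.
Entrant's best replies: Accommodate→X; Fight→X.
Only (Accommodate, X) has each player best-responding; Nash payoffs (8, 11).
Entrant earns 11 sequentially versus 11 at the Nash outcome: unchanged.

unchanged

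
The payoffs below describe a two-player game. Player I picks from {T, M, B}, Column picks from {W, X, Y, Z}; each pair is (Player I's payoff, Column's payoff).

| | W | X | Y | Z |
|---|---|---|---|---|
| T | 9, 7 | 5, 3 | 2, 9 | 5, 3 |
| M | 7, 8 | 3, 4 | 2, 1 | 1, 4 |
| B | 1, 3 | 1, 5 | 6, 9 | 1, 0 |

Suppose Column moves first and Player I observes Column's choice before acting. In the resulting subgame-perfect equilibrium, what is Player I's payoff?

6

Work backward from Player I's decision.
- W → Player I plays T (best of 9, 7, 1); Column gets 7.
- X → Player I plays T (best of 5, 3, 1); Column gets 3.
- Y → Player I plays B (best of 2, 2, 6); Column gets 9.
- Z → Player I plays T (best of 5, 1, 1); Column gets 3.
Column's induced payoffs are 7, 3, 9, 3, so Column commits to Y. Subgame-perfect outcome: (B, Y) with payoffs (6, 9).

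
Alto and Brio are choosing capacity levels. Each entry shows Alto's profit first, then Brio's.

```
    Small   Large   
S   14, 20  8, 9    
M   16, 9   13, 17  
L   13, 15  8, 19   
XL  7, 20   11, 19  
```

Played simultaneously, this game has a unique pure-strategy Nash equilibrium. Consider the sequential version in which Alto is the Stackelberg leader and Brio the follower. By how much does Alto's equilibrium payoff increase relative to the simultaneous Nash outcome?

1

Brio best-responds to each possible Alto move:
- S: BR = Small, leader payoff 14.
- M: BR = Large, leader payoff 13.
- L: BR = Large, leader payoff 8.
- XL: BR = Small, leader payoff 7.
Alto's induced payoffs are 14, 13, 8, 7, so Alto commits to S. Subgame-perfect outcome: (S, Small) with payoffs (14, 20).
For the simultaneous game, intersect best replies.
Alto's best replies: Small→M; Large→M.
Brio's best replies: S→Small; M→Large; L→Large; XL→Small.
Only (M, Large) has each player best-responding; Nash payoffs (13, 17).
Alto's commitment gain: 14 − 13 = 1.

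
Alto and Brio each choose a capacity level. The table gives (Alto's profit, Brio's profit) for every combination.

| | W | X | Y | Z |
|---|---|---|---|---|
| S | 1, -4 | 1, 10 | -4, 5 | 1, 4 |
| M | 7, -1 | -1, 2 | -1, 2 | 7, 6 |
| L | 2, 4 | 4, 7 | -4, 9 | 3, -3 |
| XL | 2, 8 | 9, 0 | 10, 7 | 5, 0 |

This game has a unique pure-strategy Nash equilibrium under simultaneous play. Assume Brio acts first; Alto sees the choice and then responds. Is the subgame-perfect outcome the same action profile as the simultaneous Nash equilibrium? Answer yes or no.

no

Alto best-responds to each possible Brio move:
- W → Alto plays M (best of 1, 7, 2, 2); Brio gets -1.
- X → Alto plays XL (best of 1, -1, 4, 9); Brio gets 0.
- Y → Alto plays XL (best of -4, -1, -4, 10); Brio gets 7.
- Z → Alto plays M (best of 1, 7, 3, 5); Brio gets 6.
Maximizing over -1, 0, 7, 6, Brio chooses Y. Subgame-perfect outcome: (XL, Y) with payoffs (10, 7).
Under simultaneous play:
Alto's best replies: W→M; X→XL; Y→XL; Z→M.
Brio's best replies: S→X; M→Z; L→Y; XL→W.
The unique mutual best reply is (M, Z), giving (7, 6).
Sequential outcome (XL, Y) differs from the Nash profile (M, Z).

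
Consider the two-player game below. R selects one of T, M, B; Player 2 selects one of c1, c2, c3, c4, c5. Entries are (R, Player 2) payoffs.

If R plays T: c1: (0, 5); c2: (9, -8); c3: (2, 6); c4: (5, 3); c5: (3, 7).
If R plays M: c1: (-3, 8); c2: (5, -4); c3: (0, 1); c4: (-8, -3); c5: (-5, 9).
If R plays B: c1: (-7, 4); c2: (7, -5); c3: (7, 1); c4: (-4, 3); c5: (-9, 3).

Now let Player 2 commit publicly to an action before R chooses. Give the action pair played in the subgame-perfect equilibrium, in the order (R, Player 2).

(T, c5)

Work backward from R's decision.
- c1: BR = T, leader payoff 5.
- c2: BR = T, leader payoff -8.
- c3: BR = B, leader payoff 1.
- c4: BR = T, leader payoff 3.
- c5: BR = T, leader payoff 7.
Player 2's induced payoffs are 5, -8, 1, 3, 7, so Player 2 commits to c5. Subgame-perfect outcome: (T, c5) with payoffs (3, 7).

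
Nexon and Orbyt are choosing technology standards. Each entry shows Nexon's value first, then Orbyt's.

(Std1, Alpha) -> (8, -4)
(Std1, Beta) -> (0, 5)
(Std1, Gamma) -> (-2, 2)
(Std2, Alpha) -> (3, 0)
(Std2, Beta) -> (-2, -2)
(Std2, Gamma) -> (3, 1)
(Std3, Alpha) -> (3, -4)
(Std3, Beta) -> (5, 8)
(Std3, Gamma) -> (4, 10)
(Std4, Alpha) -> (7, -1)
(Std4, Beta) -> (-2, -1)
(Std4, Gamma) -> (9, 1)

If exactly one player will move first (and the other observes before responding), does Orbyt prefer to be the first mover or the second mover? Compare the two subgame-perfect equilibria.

first

If Nexon leads: Orbyt's best replies are Std1→Beta, Std2→Gamma, Std3→Gamma, Std4→Gamma; Nexon's induced payoffs 0, 3, 4, 9; outcome (Std4, Gamma), payoffs (9, 1).
If Orbyt leads: Nexon's best replies are Alpha→Std1, Beta→Std3, Gamma→Std4; Orbyt's induced payoffs -4, 8, 1; outcome (Std3, Beta), payoffs (5, 8).
Orbyt gets 8 moving first and 1 moving second, so Orbyt prefers to move first.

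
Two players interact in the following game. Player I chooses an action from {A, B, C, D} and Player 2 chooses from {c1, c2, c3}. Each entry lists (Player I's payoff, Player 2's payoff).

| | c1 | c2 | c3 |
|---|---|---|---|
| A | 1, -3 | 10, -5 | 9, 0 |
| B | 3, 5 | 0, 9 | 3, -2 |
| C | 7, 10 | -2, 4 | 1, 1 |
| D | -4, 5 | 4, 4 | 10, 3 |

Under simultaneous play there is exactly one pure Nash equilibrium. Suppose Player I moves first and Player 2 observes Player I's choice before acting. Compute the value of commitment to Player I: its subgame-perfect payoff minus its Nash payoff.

Work backward from Player 2's decision.
- A: BR = c3, leader payoff 9.
- B: BR = c2, leader payoff 0.
- C: BR = c1, leader payoff 7.
- D: BR = c1, leader payoff -4.
Maximizing over 9, 0, 7, -4, Player I chooses A. Subgame-perfect outcome: (A, c3) with payoffs (9, 0).
Now find the simultaneous Nash equilibrium.
Player I's best replies: c1→C; c2→A; c3→D.
Player 2's best replies: A→c3; B→c2; C→c1; D→c1.
Only (C, c1) has each player best-responding; Nash payoffs (7, 10).
Player I's commitment gain: 9 − 7 = 2.

2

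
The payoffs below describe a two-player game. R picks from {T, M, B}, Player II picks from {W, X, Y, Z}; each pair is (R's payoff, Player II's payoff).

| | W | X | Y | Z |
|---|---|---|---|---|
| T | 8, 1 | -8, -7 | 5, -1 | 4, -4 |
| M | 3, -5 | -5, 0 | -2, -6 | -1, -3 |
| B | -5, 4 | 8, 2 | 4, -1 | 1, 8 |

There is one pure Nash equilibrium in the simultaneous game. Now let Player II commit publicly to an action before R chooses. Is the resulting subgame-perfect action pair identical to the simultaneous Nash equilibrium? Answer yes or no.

R best-responds to each possible Player II move:
- W: BR = T, leader payoff 1.
- X: BR = B, leader payoff 2.
- Y: BR = T, leader payoff -1.
- Z: BR = T, leader payoff -4.
Maximizing over 1, 2, -1, -4, Player II chooses X. Subgame-perfect outcome: (B, X) with payoffs (8, 2).
Under simultaneous play:
R's best replies: W→T; X→B; Y→T; Z→T.
Player II's best replies: T→W; M→X; B→Z.
Only (T, W) has each player best-responding; Nash payoffs (8, 1).
Sequential outcome (B, X) differs from the Nash profile (T, W).

no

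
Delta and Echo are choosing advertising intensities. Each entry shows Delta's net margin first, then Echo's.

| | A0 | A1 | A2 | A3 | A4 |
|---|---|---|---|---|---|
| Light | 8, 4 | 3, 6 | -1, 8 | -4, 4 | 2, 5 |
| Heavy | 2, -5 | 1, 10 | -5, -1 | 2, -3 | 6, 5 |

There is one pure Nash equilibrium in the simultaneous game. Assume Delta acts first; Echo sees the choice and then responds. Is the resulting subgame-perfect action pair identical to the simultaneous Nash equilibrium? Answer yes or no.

Work backward from Echo's decision.
- Light → Echo plays A2 (best of 4, 6, 8, 4, 5); Delta gets -1.
- Heavy → Echo plays A1 (best of -5, 10, -1, -3, 5); Delta gets 1.
Among -1, 1, the best is 1 at Heavy. Subgame-perfect outcome: (Heavy, A1) with payoffs (1, 10).
For the simultaneous game, intersect best replies.
Delta's best replies: A0→Light; A1→Light; A2→Light; A3→Heavy; A4→Heavy.
Echo's best replies: Light→A2; Heavy→A1.
Only (Light, A2) has each player best-responding; Nash payoffs (-1, 8).
Sequential outcome (Heavy, A1) differs from the Nash profile (Light, A2).

no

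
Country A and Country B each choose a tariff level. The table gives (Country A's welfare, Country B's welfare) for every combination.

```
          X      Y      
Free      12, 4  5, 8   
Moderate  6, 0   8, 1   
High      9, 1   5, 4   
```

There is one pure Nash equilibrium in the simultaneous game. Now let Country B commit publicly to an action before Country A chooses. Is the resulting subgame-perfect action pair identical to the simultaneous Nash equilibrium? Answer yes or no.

Country A best-responds to each possible Country B move:
- X: Country A compares 12, 6, 9 and picks Free; Country B would get 4.
- Y: Country A compares 5, 8, 5 and picks Moderate; Country B would get 1.
Country B's induced payoffs are 4, 1, so Country B commits to X. Subgame-perfect outcome: (Free, X) with payoffs (12, 4).
Now find the simultaneous Nash equilibrium.
Country A's best replies: X→Free; Y→Moderate.
Country B's best replies: Free→Y; Moderate→Y; High→Y.
The unique mutual best reply is (Moderate, Y), giving (8, 1).
Sequential outcome (Free, X) differs from the Nash profile (Moderate, Y).

no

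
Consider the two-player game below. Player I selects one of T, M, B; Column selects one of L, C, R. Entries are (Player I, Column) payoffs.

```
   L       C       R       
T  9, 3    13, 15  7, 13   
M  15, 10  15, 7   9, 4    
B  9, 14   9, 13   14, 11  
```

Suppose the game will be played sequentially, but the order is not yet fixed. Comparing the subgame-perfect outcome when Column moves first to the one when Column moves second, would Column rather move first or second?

If Player I leads: Column's best replies are T→C, M→L, B→L; Player I's induced payoffs 13, 15, 9; outcome (M, L), payoffs (15, 10).
If Column leads: Player I's best replies are L→M, C→M, R→B; Column's induced payoffs 10, 7, 11; outcome (B, R), payoffs (14, 11).
Column gets 11 moving first and 10 moving second, so Column prefers to move first.

first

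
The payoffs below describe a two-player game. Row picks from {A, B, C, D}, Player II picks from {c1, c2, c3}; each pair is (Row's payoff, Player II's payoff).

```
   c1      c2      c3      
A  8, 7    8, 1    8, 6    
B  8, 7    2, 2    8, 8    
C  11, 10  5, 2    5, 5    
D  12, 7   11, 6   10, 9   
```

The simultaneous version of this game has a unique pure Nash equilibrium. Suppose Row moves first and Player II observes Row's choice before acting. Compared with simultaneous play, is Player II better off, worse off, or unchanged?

better off

Player II best-responds to each possible Row move:
- A → Player II plays c1 (best of 7, 1, 6); Row gets 8.
- B → Player II plays c3 (best of 7, 2, 8); Row gets 8.
- C → Player II plays c1 (best of 10, 2, 5); Row gets 11.
- D → Player II plays c3 (best of 7, 6, 9); Row gets 10.
Row's induced payoffs are 8, 8, 11, 10, so Row commits to C. Subgame-perfect outcome: (C, c1) with payoffs (11, 10).
Now find the simultaneous Nash equilibrium.
Row's best replies: c1→D; c2→D; c3→D.
Player II's best replies: A→c1; B→c3; C→c1; D→c3.
The unique mutual best reply is (D, c3), giving (10, 9).
Player II earns 10 sequentially versus 9 at the Nash outcome: better off.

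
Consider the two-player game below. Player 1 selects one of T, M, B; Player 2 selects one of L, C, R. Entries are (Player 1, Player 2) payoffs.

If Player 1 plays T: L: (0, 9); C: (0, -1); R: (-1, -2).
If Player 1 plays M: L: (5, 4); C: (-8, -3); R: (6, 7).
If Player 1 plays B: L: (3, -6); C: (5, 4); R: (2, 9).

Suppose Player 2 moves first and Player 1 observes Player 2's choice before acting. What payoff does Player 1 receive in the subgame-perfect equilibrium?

6

Backward induction with Player 2 moving first.
- L → Player 1 plays M (best of 0, 5, 3); Player 2 gets 4.
- C → Player 1 plays B (best of 0, -8, 5); Player 2 gets 4.
- R → Player 1 plays M (best of -1, 6, 2); Player 2 gets 7.
Maximizing over 4, 4, 7, Player 2 chooses R. Subgame-perfect outcome: (M, R) with payoffs (6, 7).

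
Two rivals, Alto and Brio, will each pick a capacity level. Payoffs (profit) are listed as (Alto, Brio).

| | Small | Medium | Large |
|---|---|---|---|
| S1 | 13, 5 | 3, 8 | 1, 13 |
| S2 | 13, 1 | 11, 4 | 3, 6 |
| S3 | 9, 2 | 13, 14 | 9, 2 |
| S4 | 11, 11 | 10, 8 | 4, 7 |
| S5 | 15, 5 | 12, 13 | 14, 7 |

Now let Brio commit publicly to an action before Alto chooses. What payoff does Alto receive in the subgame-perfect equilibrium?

Work backward from Alto's decision.
- Small: Alto compares 13, 13, 9, 11, 15 and picks S5; Brio would get 5.
- Medium: Alto compares 3, 11, 13, 10, 12 and picks S3; Brio would get 14.
- Large: Alto compares 1, 3, 9, 4, 14 and picks S5; Brio would get 7.
Maximizing over 5, 14, 7, Brio chooses Medium. Subgame-perfect outcome: (S3, Medium) with payoffs (13, 14).

13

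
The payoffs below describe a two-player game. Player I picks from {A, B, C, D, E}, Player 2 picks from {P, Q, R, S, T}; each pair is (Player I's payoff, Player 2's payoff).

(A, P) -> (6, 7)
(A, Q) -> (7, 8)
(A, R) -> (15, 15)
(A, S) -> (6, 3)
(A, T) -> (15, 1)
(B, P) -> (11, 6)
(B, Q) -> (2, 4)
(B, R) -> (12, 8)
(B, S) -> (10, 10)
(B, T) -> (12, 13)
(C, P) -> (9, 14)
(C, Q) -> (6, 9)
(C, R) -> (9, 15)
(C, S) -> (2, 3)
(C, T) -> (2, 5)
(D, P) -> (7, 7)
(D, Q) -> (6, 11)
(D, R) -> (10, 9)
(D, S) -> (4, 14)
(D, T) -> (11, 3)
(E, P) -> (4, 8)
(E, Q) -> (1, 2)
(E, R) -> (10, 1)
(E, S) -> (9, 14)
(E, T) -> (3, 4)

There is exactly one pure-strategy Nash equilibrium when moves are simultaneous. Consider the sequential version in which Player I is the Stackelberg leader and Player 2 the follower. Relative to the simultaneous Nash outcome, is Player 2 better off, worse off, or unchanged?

Backward induction with Player I moving first.
- A: Player 2 compares 7, 8, 15, 3, 1 and picks R; Player I would get 15.
- B: Player 2 compares 6, 4, 8, 10, 13 and picks T; Player I would get 12.
- C: Player 2 compares 14, 9, 15, 3, 5 and picks R; Player I would get 9.
- D: Player 2 compares 7, 11, 9, 14, 3 and picks S; Player I would get 4.
- E: Player 2 compares 8, 2, 1, 14, 4 and picks S; Player I would get 9.
Maximizing over 15, 12, 9, 4, 9, Player I chooses A. Subgame-perfect outcome: (A, R) with payoffs (15, 15).
Under simultaneous play:
Player I's best replies: P→B; Q→A; R→A; S→B; T→A.
Player 2's best replies: A→R; B→T; C→R; D→S; E→S.
Only (A, R) has each player best-responding; Nash payoffs (15, 15).
Player 2 earns 15 sequentially versus 15 at the Nash outcome: unchanged.

unchanged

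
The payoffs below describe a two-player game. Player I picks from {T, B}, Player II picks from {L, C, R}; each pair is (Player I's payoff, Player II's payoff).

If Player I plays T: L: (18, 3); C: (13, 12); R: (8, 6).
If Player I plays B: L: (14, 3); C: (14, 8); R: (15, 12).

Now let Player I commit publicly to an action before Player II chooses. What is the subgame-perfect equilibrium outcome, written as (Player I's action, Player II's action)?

(B, R)

Work backward from Player II's decision.
- T: Player II compares 3, 12, 6 and picks C; Player I would get 13.
- B: Player II compares 3, 8, 12 and picks R; Player I would get 15.
Maximizing over 13, 15, Player I chooses B. Subgame-perfect outcome: (B, R) with payoffs (15, 12).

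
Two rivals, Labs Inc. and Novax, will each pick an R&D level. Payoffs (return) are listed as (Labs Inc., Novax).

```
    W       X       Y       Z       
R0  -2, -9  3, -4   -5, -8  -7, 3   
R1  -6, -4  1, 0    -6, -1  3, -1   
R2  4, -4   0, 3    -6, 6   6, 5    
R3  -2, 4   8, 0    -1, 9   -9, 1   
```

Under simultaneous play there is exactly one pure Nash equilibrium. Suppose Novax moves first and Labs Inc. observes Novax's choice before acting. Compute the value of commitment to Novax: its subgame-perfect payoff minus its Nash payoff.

0

Labs Inc. best-responds to each possible Novax move:
- W → Labs Inc. plays R2 (best of -2, -6, 4, -2); Novax gets -4.
- X → Labs Inc. plays R3 (best of 3, 1, 0, 8); Novax gets 0.
- Y → Labs Inc. plays R3 (best of -5, -6, -6, -1); Novax gets 9.
- Z → Labs Inc. plays R2 (best of -7, 3, 6, -9); Novax gets 5.
Among -4, 0, 9, 5, the best is 9 at Y. Subgame-perfect outcome: (R3, Y) with payoffs (-1, 9).
Now find the simultaneous Nash equilibrium.
Labs Inc.'s best replies: W→R2; X→R3; Y→R3; Z→R2.
Novax's best replies: R0→Z; R1→X; R2→Y; R3→Y.
Only (R3, Y) has each player best-responding; Nash payoffs (-1, 9).
Novax's commitment gain: 9 − 9 = 0.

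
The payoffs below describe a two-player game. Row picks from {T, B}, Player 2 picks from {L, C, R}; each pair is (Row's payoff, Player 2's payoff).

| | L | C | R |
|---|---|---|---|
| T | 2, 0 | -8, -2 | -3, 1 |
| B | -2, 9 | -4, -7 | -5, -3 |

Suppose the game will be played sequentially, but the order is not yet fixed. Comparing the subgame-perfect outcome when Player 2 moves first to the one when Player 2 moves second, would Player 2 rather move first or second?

If Row leads: Player 2's best replies are T→R, B→L; Row's induced payoffs -3, -2; outcome (B, L), payoffs (-2, 9).
If Player 2 leads: Row's best replies are L→T, C→B, R→T; Player 2's induced payoffs 0, -7, 1; outcome (T, R), payoffs (-3, 1).
Player 2 gets 1 moving first and 9 moving second, so Player 2 prefers to move second.

second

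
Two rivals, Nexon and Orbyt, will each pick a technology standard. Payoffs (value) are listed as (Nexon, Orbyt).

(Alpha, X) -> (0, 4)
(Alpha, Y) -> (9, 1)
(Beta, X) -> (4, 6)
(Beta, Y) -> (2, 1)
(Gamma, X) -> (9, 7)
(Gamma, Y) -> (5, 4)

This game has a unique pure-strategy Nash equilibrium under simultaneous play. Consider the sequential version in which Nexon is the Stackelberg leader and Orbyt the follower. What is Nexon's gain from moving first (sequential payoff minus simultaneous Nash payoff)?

Orbyt best-responds to each possible Nexon move:
- Alpha: BR = X, leader payoff 0.
- Beta: BR = X, leader payoff 4.
- Gamma: BR = X, leader payoff 9.
Among 0, 4, 9, the best is 9 at Gamma. Subgame-perfect outcome: (Gamma, X) with payoffs (9, 7).
For the simultaneous game, intersect best replies.
Nexon's best replies: X→Gamma; Y→Alpha.
Orbyt's best replies: Alpha→X; Beta→X; Gamma→X.
Only (Gamma, X) has each player best-responding; Nash payoffs (9, 7).
Nexon's commitment gain: 9 − 9 = 0.

0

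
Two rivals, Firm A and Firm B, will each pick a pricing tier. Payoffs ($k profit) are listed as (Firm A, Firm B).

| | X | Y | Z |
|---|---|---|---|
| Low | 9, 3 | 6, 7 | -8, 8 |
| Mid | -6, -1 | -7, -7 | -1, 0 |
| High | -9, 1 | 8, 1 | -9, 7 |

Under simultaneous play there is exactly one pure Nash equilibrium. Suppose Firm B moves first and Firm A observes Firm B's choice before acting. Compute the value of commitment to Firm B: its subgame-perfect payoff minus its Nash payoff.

3

Work backward from Firm A's decision.
- X: Firm A compares 9, -6, -9 and picks Low; Firm B would get 3.
- Y: Firm A compares 6, -7, 8 and picks High; Firm B would get 1.
- Z: Firm A compares -8, -1, -9 and picks Mid; Firm B would get 0.
Among 3, 1, 0, the best is 3 at X. Subgame-perfect outcome: (Low, X) with payoffs (9, 3).
Now find the simultaneous Nash equilibrium.
Firm A's best replies: X→Low; Y→High; Z→Mid.
Firm B's best replies: Low→Z; Mid→Z; High→Z.
Only (Mid, Z) has each player best-responding; Nash payoffs (-1, 0).
Firm B's commitment gain: 3 − 0 = 3.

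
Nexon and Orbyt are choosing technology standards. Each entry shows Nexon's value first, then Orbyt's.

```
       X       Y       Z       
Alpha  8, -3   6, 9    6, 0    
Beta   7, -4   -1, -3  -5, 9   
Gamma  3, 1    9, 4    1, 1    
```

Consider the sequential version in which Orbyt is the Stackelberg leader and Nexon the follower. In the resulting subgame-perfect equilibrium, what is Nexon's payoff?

9

Backward induction with Orbyt moving first.
- X → Nexon plays Alpha (best of 8, 7, 3); Orbyt gets -3.
- Y → Nexon plays Gamma (best of 6, -1, 9); Orbyt gets 4.
- Z → Nexon plays Alpha (best of 6, -5, 1); Orbyt gets 0.
Maximizing over -3, 4, 0, Orbyt chooses Y. Subgame-perfect outcome: (Gamma, Y) with payoffs (9, 4).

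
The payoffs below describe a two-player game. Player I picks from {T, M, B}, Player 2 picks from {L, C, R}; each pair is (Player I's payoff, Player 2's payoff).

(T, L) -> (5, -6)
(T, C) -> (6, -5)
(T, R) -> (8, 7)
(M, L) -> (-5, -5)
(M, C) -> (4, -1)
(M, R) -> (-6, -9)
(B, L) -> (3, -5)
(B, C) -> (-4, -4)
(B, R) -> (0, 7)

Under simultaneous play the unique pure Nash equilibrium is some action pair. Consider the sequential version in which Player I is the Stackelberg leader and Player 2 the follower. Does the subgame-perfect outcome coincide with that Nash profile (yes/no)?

yes

Work backward from Player 2's decision.
- T: BR = R, leader payoff 8.
- M: BR = C, leader payoff 4.
- B: BR = R, leader payoff 0.
Player I's induced payoffs are 8, 4, 0, so Player I commits to T. Subgame-perfect outcome: (T, R) with payoffs (8, 7).
For the simultaneous game, intersect best replies.
Player I's best replies: L→T; C→T; R→T.
Player 2's best replies: T→R; M→C; B→R.
Only (T, R) has each player best-responding; Nash payoffs (8, 7).
Sequential outcome (T, R) coincides with the Nash profile (T, R).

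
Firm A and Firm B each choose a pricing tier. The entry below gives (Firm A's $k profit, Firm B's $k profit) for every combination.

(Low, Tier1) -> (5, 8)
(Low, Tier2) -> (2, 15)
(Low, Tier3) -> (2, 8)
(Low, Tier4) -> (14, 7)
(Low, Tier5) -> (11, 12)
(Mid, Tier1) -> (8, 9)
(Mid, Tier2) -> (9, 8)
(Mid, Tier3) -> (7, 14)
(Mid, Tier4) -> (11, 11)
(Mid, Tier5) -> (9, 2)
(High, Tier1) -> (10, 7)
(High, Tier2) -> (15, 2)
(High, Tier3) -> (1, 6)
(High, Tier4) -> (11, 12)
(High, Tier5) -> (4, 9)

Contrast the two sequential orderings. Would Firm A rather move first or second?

first

If Firm A leads: Firm B's best replies are Low→Tier2, Mid→Tier3, High→Tier4; Firm A's induced payoffs 2, 7, 11; outcome (High, Tier4), payoffs (11, 12).
If Firm B leads: Firm A's best replies are Tier1→High, Tier2→High, Tier3→Mid, Tier4→Low, Tier5→Low; Firm B's induced payoffs 7, 2, 14, 7, 12; outcome (Mid, Tier3), payoffs (7, 14).
Firm A gets 11 moving first and 7 moving second, so Firm A prefers to move first.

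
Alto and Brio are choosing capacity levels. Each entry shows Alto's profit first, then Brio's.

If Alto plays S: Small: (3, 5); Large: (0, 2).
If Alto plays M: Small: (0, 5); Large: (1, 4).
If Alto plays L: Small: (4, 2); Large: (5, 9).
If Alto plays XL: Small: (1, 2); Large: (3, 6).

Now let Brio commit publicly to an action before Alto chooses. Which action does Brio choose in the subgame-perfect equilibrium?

Large

Alto best-responds to each possible Brio move:
- Small: Alto compares 3, 0, 4, 1 and picks L; Brio would get 2.
- Large: Alto compares 0, 1, 5, 3 and picks L; Brio would get 9.
Brio's induced payoffs are 2, 9, so Brio commits to Large. Subgame-perfect outcome: (L, Large) with payoffs (5, 9).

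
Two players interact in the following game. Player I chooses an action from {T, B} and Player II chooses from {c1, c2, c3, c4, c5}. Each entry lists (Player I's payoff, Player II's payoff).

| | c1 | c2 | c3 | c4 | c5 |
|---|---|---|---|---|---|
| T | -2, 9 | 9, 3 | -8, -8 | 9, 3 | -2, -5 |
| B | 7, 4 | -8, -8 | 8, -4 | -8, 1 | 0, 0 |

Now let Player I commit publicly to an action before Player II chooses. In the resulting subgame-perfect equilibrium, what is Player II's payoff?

4

Solve by backward induction (Player I leads).
- T: BR = c1, leader payoff -2.
- B: BR = c1, leader payoff 7.
Maximizing over -2, 7, Player I chooses B. Subgame-perfect outcome: (B, c1) with payoffs (7, 4).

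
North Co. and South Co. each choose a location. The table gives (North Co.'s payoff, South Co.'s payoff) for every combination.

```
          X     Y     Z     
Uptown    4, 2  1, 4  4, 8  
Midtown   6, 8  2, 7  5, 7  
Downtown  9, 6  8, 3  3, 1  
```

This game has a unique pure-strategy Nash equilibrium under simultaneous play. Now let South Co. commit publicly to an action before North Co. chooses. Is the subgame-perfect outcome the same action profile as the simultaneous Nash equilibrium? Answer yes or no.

no

North Co. best-responds to each possible South Co. move:
- X: BR = Downtown, leader payoff 6.
- Y: BR = Downtown, leader payoff 3.
- Z: BR = Midtown, leader payoff 7.
Maximizing over 6, 3, 7, South Co. chooses Z. Subgame-perfect outcome: (Midtown, Z) with payoffs (5, 7).
Now find the simultaneous Nash equilibrium.
North Co.'s best replies: X→Downtown; Y→Downtown; Z→Midtown.
South Co.'s best replies: Uptown→Z; Midtown→X; Downtown→X.
The unique mutual best reply is (Downtown, X), giving (9, 6).
Sequential outcome (Midtown, Z) differs from the Nash profile (Downtown, X).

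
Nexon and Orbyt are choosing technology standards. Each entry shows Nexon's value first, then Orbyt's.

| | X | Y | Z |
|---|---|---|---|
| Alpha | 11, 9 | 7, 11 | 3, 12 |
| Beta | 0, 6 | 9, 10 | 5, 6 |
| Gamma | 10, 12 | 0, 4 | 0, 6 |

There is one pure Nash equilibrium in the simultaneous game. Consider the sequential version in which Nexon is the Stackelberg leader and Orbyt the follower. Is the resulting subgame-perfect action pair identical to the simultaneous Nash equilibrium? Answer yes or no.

Solve by backward induction (Nexon leads).
- Alpha: Orbyt compares 9, 11, 12 and picks Z; Nexon would get 3.
- Beta: Orbyt compares 6, 10, 6 and picks Y; Nexon would get 9.
- Gamma: Orbyt compares 12, 4, 6 and picks X; Nexon would get 10.
Among 3, 9, 10, the best is 10 at Gamma. Subgame-perfect outcome: (Gamma, X) with payoffs (10, 12).
Under simultaneous play:
Nexon's best replies: X→Alpha; Y→Beta; Z→Beta.
Orbyt's best replies: Alpha→Z; Beta→Y; Gamma→X.
Only (Beta, Y) has each player best-responding; Nash payoffs (9, 10).
Sequential outcome (Gamma, X) differs from the Nash profile (Beta, Y).

no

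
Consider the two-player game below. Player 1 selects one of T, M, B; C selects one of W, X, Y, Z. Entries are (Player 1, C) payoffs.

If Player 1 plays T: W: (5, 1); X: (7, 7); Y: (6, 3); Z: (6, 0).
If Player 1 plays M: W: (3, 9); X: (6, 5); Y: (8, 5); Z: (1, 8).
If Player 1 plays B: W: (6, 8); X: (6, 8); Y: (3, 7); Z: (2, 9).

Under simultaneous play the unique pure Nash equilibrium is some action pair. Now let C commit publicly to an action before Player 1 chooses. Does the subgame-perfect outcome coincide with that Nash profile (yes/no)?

Work backward from Player 1's decision.
- W: Player 1 compares 5, 3, 6 and picks B; C would get 8.
- X: Player 1 compares 7, 6, 6 and picks T; C would get 7.
- Y: Player 1 compares 6, 8, 3 and picks M; C would get 5.
- Z: Player 1 compares 6, 1, 2 and picks T; C would get 0.
C's induced payoffs are 8, 7, 5, 0, so C commits to W. Subgame-perfect outcome: (B, W) with payoffs (6, 8).
For the simultaneous game, intersect best replies.
Player 1's best replies: W→B; X→T; Y→M; Z→T.
C's best replies: T→X; M→W; B→Z.
Only (T, X) has each player best-responding; Nash payoffs (7, 7).
Sequential outcome (B, W) differs from the Nash profile (T, X).

no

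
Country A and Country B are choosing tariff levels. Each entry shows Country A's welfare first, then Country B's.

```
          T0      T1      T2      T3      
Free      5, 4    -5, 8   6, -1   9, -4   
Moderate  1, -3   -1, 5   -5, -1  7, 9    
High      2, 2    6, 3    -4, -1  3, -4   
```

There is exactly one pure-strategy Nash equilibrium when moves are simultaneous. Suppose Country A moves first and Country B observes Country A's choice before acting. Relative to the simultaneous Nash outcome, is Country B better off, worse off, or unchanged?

Solve by backward induction (Country A leads).
- Free: BR = T1, leader payoff -5.
- Moderate: BR = T3, leader payoff 7.
- High: BR = T1, leader payoff 6.
Maximizing over -5, 7, 6, Country A chooses Moderate. Subgame-perfect outcome: (Moderate, T3) with payoffs (7, 9).
Now find the simultaneous Nash equilibrium.
Country A's best replies: T0→Free; T1→High; T2→Free; T3→Free.
Country B's best replies: Free→T1; Moderate→T3; High→T1.
Only (High, T1) has each player best-responding; Nash payoffs (6, 3).
Country B earns 9 sequentially versus 3 at the Nash outcome: better off.

better off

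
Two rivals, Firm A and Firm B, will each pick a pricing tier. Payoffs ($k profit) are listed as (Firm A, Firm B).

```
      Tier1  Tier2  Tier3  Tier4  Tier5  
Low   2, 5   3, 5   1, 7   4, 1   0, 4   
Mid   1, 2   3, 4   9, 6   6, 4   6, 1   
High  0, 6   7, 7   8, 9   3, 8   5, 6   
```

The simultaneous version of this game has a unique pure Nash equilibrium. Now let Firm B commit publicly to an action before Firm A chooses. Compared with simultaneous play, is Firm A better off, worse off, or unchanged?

worse off

Work backward from Firm A's decision.
- Tier1: Firm A compares 2, 1, 0 and picks Low; Firm B would get 5.
- Tier2: Firm A compares 3, 3, 7 and picks High; Firm B would get 7.
- Tier3: Firm A compares 1, 9, 8 and picks Mid; Firm B would get 6.
- Tier4: Firm A compares 4, 6, 3 and picks Mid; Firm B would get 4.
- Tier5: Firm A compares 0, 6, 5 and picks Mid; Firm B would get 1.
Firm B's induced payoffs are 5, 7, 6, 4, 1, so Firm B commits to Tier2. Subgame-perfect outcome: (High, Tier2) with payoffs (7, 7).
Under simultaneous play:
Firm A's best replies: Tier1→Low; Tier2→High; Tier3→Mid; Tier4→Mid; Tier5→Mid.
Firm B's best replies: Low→Tier3; Mid→Tier3; High→Tier3.
The unique mutual best reply is (Mid, Tier3), giving (9, 6).
Firm A earns 7 sequentially versus 9 at the Nash outcome: worse off.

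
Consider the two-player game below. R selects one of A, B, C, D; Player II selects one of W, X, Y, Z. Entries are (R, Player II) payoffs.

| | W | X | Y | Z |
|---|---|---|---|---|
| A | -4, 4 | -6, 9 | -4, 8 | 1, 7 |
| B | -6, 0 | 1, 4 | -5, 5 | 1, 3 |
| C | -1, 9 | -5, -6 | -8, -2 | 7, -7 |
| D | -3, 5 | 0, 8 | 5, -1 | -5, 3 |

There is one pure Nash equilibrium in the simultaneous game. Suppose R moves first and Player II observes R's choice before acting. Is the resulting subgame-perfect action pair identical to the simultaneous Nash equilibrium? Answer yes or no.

no

Player II best-responds to each possible R move:
- A: Player II compares 4, 9, 8, 7 and picks X; R would get -6.
- B: Player II compares 0, 4, 5, 3 and picks Y; R would get -5.
- C: Player II compares 9, -6, -2, -7 and picks W; R would get -1.
- D: Player II compares 5, 8, -1, 3 and picks X; R would get 0.
R's induced payoffs are -6, -5, -1, 0, so R commits to D. Subgame-perfect outcome: (D, X) with payoffs (0, 8).
Now find the simultaneous Nash equilibrium.
R's best replies: W→C; X→B; Y→D; Z→C.
Player II's best replies: A→X; B→Y; C→W; D→X.
The unique mutual best reply is (C, W), giving (-1, 9).
Sequential outcome (D, X) differs from the Nash profile (C, W).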